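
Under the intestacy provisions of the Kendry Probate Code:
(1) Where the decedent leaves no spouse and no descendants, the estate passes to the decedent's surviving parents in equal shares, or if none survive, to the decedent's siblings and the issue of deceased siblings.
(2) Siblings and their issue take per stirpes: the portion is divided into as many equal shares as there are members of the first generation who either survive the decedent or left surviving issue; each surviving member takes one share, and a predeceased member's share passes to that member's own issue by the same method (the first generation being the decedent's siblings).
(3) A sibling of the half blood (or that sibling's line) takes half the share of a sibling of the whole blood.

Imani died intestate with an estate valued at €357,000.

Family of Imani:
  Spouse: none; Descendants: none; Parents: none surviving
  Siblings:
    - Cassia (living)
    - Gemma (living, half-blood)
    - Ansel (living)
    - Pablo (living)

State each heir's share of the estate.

The entire €357,000 passes to the siblings and their issue.
Counting each half-blood sibling's line as half a unit, there are 7/2 units in €357,000, so one unit is €102,000. Whole-blood lines (Cassia, Ansel, and Pablo) take €102,000 each; half-blood lines (Gemma) take €51,000 each.

Cassia: €102,000; Gemma: €51,000; Ansel: €102,000; Pablo: €102,000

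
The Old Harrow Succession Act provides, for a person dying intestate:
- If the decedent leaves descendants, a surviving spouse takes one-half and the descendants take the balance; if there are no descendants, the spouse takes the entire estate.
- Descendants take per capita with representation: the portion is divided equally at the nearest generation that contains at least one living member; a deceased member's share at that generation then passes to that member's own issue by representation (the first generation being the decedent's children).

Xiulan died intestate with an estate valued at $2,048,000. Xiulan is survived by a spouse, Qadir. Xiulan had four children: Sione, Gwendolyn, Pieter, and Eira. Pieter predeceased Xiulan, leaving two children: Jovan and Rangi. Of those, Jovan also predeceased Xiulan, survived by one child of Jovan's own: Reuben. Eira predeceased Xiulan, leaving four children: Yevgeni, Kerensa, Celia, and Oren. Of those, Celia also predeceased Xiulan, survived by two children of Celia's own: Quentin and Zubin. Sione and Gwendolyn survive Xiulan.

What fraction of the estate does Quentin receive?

Qadir takes one-half of $2,048,000 = $1,024,000. The remaining $1,024,000 passes to the descendants.
The descendants' portion ($1,024,000) is divided into 4 shares of $256,000: Sione and Gwendolyn each take $256,000; Pieter's $256,000 share passes to Pieter's issue; Eira's $256,000 share passes to Eira's issue.
Pieter's share ($256,000) is divided into 2 shares of $128,000: Rangi takes $128,000; Jovan's $128,000 share passes to Jovan's issue.
Jovan's share ($128,000) passes entirely to Reuben.
Eira's share ($256,000) is divided into 4 shares of $64,000: Yevgeni, Kerensa, and Oren each take $64,000; Celia's $64,000 share passes to Celia's issue.
Celia's share ($64,000) is divided into 2 shares of $32,000: Quentin and Zubin each take $32,000.

Quentin receives 1/64 of the estate.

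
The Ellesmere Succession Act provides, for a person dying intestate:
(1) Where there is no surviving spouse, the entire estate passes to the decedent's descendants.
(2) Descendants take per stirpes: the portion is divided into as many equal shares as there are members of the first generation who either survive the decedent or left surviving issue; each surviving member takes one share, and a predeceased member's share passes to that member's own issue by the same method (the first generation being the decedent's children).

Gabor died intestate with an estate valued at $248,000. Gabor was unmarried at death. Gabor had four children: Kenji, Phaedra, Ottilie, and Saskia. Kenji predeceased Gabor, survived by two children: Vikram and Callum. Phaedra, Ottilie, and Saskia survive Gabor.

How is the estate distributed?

Vikram: $31,000; Callum: $31,000; Phaedra: $62,000; Ottilie: $62,000; Saskia: $62,000

The entire $248,000 passes to the descendants.
That amount ($248,000) is divided into 4 shares of $62,000: Phaedra, Ottilie, and Saskia each take $62,000; Kenji's $62,000 share passes to Kenji's issue.
Kenji's share ($62,000) is divided into 2 shares of $31,000: Vikram and Callum each take $31,000.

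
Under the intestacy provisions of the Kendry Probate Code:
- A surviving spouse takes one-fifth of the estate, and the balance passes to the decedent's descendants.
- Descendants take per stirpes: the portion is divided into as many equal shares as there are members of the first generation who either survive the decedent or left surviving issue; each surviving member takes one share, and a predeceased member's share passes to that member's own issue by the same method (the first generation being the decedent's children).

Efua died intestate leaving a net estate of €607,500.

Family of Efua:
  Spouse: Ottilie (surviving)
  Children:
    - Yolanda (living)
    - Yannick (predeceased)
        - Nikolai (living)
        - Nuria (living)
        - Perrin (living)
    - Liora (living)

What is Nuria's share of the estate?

Nuria receives €54,000.

Ottilie takes one-fifth of €607,500 = €121,500. The remaining €486,000 passes to the descendants.
The descendants' portion (€486,000) is divided into 3 shares of €162,000: Yolanda and Liora each take €162,000; Yannick's €162,000 share passes to Yannick's issue.
Yannick's share (€162,000) is divided into 3 shares of €54,000: Nikolai, Nuria, and Perrin each take €54,000.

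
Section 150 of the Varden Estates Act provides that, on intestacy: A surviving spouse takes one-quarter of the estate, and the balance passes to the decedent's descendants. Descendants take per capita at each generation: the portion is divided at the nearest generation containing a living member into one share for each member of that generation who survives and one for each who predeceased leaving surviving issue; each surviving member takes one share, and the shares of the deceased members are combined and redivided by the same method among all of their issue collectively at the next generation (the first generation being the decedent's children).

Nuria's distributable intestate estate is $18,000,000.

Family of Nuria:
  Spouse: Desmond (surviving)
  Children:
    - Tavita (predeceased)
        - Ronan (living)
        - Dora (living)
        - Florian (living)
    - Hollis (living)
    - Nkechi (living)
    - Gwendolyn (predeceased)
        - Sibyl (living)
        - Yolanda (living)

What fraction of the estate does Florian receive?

Florian receives 3/40 of the estate.

Desmond takes one-quarter of $18,000,000 = $4,500,000. The remaining $13,500,000 passes to the descendants.
The descendants' portion ($13,500,000) is divided at the children's generation into 4 shares of $3,375,000. Hollis and Nkechi each take $3,375,000. The 2 shares of the deceased (Tavita and Gwendolyn) are combined into a pool of $6,750,000.
That pool ($6,750,000) is divided at the grandchildren's generation equally among Ronan, Dora, Florian, Sibyl, and Yolanda: $1,350,000 each.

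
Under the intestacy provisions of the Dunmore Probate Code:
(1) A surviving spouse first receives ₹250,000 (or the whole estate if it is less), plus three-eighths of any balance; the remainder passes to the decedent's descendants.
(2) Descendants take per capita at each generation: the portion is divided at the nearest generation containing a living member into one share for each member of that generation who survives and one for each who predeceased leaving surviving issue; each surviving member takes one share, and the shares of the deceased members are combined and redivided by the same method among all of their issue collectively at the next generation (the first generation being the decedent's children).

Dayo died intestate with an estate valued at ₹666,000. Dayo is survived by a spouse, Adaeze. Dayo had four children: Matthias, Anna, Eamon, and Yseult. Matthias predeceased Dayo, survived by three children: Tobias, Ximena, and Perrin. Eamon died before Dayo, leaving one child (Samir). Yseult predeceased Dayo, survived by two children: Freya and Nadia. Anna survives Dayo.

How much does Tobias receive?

Tobias receives ₹32,500.

Adaeze first takes ₹250,000, leaving a balance of ₹416,000. Adaeze then takes three-eighths of the balance (₹156,000), for a total of ₹406,000. The remaining ₹260,000 passes to the descendants.
The descendants' portion (₹260,000) is divided at the children's generation into 4 shares of ₹65,000. Anna takes ₹65,000. The 3 shares of the deceased (Matthias, Eamon, and Yseult) are combined into a pool of ₹195,000.
That pool (₹195,000) is divided at the grandchildren's generation equally among Tobias, Ximena, Perrin, Samir, Freya, and Nadia: ₹32,500 each.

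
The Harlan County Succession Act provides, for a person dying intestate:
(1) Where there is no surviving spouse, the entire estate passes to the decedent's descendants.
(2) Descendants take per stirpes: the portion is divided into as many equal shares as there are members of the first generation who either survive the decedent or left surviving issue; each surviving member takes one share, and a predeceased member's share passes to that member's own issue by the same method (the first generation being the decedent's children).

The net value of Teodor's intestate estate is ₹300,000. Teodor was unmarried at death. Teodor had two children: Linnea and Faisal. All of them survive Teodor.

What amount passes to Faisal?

Faisal receives ₹150,000.

The entire ₹300,000 passes to the descendants.
That amount (₹300,000) is divided into 2 shares of ₹150,000: Linnea and Faisal each take ₹150,000.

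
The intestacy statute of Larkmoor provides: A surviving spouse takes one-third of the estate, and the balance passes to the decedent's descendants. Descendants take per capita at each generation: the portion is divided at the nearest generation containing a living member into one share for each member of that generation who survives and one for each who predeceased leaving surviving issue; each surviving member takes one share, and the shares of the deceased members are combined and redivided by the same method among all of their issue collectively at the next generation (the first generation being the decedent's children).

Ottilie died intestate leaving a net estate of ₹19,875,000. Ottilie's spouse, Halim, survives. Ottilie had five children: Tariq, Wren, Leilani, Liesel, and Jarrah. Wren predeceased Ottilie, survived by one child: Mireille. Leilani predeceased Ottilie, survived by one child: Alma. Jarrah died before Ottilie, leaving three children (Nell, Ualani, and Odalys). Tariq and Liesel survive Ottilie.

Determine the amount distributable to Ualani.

Halim takes one-third of ₹19,875,000 = ₹6,625,000. The remaining ₹13,250,000 passes to the descendants.
The descendants' portion (₹13,250,000) is divided at the children's generation into 5 shares of ₹2,650,000. Tariq and Liesel each take ₹2,650,000. The 3 shares of the deceased (Wren, Leilani, and Jarrah) are combined into a pool of ₹7,950,000.
That pool (₹7,950,000) is divided at the grandchildren's generation equally among Mireille, Alma, Nell, Ualani, and Odalys: ₹1,590,000 each.

Ualani receives ₹1,590,000.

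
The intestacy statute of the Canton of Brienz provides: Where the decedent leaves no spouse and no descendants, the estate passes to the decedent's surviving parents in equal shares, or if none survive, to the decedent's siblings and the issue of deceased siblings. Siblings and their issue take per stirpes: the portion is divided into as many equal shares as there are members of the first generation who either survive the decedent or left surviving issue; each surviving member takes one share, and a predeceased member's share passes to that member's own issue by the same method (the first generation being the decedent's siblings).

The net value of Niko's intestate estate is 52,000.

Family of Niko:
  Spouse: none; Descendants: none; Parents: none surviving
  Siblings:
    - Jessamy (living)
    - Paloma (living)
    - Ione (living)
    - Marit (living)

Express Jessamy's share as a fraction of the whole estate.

Jessamy receives 1/4 of the estate.

The entire 52,000 passes to the siblings and their issue.
That amount (52,000) is divided into 4 shares of 13,000: Jessamy, Paloma, Ione, and Marit each take 13,000.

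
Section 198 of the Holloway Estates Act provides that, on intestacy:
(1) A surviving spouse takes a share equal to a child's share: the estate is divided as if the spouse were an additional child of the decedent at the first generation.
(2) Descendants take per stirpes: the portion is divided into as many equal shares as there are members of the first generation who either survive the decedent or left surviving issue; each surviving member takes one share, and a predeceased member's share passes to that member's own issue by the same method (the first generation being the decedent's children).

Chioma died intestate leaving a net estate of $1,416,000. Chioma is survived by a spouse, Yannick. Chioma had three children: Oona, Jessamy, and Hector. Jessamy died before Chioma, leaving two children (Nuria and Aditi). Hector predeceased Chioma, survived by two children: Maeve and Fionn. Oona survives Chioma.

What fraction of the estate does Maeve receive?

Maeve receives 1/8 of the estate.

The spouse counts as an additional share at the children's level, so there are 4 primary shares of $354,000. Yannick takes one such share ($354,000).
The children's combined portion ($1,062,000) is divided into 3 shares of $354,000: Oona takes $354,000; Jessamy's $354,000 share passes to Jessamy's issue; Hector's $354,000 share passes to Hector's issue.
Jessamy's share ($354,000) is divided into 2 shares of $177,000: Nuria and Aditi each take $177,000.
Hector's share ($354,000) is divided into 2 shares of $177,000: Maeve and Fionn each take $177,000.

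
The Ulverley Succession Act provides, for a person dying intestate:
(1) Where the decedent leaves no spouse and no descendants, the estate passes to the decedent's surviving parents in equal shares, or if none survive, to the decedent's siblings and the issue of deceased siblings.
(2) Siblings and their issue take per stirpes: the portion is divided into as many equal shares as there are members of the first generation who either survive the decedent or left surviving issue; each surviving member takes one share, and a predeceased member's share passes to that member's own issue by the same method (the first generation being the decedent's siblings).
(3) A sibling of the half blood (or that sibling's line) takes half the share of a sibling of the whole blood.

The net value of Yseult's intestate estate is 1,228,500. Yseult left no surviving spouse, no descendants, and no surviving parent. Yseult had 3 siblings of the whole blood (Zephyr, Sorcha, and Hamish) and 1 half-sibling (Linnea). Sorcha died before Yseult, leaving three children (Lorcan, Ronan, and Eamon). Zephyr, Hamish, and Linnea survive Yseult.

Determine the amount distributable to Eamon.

Eamon receives 117,000.

The entire 1,228,500 passes to the siblings and their issue.
Counting each half-blood sibling's line as half a unit, there are 7/2 units in 1,228,500, so one unit is 351,000. Whole-blood lines (Zephyr, Sorcha, and Hamish) take 351,000 each; half-blood lines (Linnea) take 175,500 each.
Sorcha's share (351,000) is divided into 3 shares of 117,000: Lorcan, Ronan, and Eamon each take 117,000.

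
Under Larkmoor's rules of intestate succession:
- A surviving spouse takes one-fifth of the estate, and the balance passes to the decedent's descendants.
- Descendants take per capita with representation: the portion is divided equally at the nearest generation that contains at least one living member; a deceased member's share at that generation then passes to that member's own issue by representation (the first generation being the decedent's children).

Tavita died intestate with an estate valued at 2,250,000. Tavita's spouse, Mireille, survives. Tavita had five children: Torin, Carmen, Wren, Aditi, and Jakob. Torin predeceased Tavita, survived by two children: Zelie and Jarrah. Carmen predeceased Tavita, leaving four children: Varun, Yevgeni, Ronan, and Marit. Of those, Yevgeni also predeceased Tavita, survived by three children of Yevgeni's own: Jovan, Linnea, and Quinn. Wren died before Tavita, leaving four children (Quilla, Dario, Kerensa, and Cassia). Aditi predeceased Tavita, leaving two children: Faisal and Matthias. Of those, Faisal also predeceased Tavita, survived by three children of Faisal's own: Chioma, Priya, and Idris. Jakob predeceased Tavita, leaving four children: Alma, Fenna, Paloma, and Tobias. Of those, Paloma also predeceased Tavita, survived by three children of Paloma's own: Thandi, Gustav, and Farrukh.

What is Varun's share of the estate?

Mireille takes one-fifth of 2,250,000 = 450,000. The remaining 1,800,000 passes to the descendants.
No child survives, so the initial division is made at the grandchildren's generation.
The descendants' portion (1,800,000) is divided into 16 shares of 112,500: Zelie, Jarrah, Varun, Ronan, Marit, Quilla, Dario, Kerensa, Cassia, Matthias, Alma, Fenna, and Tobias each take 112,500; Yevgeni's 112,500 share passes to Yevgeni's issue; Faisal's 112,500 share passes to Faisal's issue; Paloma's 112,500 share passes to Paloma's issue.
Yevgeni's share (112,500) is divided into 3 shares of 37,500: Jovan, Linnea, and Quinn each take 37,500.
Faisal's share (112,500) is divided into 3 shares of 37,500: Chioma, Priya, and Idris each take 37,500.
Paloma's share (112,500) is divided into 3 shares of 37,500: Thandi, Gustav, and Farrukh each take 37,500.

Varun receives 112,500.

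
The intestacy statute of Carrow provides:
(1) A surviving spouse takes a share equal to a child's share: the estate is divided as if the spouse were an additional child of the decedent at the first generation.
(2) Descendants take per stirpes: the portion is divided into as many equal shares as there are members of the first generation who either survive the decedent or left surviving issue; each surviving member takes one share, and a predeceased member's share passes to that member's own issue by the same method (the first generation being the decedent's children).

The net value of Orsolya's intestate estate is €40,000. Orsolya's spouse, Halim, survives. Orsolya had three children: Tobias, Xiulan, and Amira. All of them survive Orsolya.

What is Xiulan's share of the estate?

The spouse counts as an additional share at the children's level, so there are 4 primary shares of €10,000. Halim takes one such share (€10,000).
The children's combined portion (€30,000) is divided into 3 shares of €10,000: Tobias, Xiulan, and Amira each take €10,000.

Xiulan receives €10,000.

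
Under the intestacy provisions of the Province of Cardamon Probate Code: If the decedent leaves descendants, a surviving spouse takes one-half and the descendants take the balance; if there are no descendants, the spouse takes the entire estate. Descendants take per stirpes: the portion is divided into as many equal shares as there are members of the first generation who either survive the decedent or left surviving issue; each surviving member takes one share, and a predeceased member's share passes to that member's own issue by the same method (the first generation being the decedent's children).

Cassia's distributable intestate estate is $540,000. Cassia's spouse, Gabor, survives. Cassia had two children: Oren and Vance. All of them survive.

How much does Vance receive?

Vance receives $135,000.

Gabor takes one-half of $540,000 = $270,000. The remaining $270,000 passes to the descendants.
The descendants' portion ($270,000) is divided into 2 shares of $135,000: Oren and Vance each take $135,000.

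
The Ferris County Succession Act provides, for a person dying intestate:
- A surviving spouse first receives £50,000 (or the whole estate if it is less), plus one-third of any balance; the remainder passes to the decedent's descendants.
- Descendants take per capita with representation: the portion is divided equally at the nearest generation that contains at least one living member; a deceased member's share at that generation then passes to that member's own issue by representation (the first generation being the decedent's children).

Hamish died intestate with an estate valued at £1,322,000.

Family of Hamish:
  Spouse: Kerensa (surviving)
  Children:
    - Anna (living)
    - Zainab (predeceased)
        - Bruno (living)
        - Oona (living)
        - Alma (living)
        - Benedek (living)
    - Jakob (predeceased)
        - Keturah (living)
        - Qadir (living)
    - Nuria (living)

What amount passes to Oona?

Kerensa first takes £50,000, leaving a balance of £1,272,000. Kerensa then takes one-third of the balance (£424,000), for a total of £474,000. The remaining £848,000 passes to the descendants.
The descendants' portion (£848,000) is divided into 4 shares of £212,000: Anna and Nuria each take £212,000; Zainab's £212,000 share passes to Zainab's issue; Jakob's £212,000 share passes to Jakob's issue.
Zainab's share (£212,000) is divided into 4 shares of £53,000: Bruno, Oona, Alma, and Benedek each take £53,000.
Jakob's share (£212,000) is divided into 2 shares of £106,000: Keturah and Qadir each take £106,000.

Oona receives £53,000.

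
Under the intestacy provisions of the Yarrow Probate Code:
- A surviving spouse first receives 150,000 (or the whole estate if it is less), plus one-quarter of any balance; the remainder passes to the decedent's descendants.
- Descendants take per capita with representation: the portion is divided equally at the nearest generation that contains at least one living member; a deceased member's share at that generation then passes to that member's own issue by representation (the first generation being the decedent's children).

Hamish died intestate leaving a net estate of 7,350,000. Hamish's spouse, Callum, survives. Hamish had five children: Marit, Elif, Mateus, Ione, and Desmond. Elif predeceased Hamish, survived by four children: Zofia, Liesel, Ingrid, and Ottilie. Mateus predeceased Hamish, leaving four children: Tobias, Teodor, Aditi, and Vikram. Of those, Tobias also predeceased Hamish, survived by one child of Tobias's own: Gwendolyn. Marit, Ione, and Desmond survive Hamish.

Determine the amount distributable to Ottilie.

Callum first takes 150,000, leaving a balance of 7,200,000. Callum then takes one-quarter of the balance (1,800,000), for a total of 1,950,000. The remaining 5,400,000 passes to the descendants.
The descendants' portion (5,400,000) is divided into 5 shares of 1,080,000: Marit, Ione, and Desmond each take 1,080,000; Elif's 1,080,000 share passes to Elif's issue; Mateus's 1,080,000 share passes to Mateus's issue.
Elif's share (1,080,000) is divided into 4 shares of 270,000: Zofia, Liesel, Ingrid, and Ottilie each take 270,000.
Mateus's share (1,080,000) is divided into 4 shares of 270,000: Teodor, Aditi, and Vikram each take 270,000; Tobias's 270,000 share passes to Tobias's issue.
Tobias's share (270,000) passes entirely to Gwendolyn.

Ottilie receives 270,000.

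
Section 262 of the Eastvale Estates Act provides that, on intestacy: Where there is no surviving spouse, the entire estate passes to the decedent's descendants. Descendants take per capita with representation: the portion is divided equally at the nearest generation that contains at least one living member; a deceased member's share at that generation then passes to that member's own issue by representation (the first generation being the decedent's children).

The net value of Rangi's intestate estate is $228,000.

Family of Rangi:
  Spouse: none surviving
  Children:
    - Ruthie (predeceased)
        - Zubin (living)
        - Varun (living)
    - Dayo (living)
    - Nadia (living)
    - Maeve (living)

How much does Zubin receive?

Zubin receives $28,500.

The entire $228,000 passes to the descendants.
That amount ($228,000) is divided into 4 shares of $57,000: Dayo, Nadia, and Maeve each take $57,000; Ruthie's $57,000 share passes to Ruthie's issue.
Ruthie's share ($57,000) is divided into 2 shares of $28,500: Zubin and Varun each take $28,500.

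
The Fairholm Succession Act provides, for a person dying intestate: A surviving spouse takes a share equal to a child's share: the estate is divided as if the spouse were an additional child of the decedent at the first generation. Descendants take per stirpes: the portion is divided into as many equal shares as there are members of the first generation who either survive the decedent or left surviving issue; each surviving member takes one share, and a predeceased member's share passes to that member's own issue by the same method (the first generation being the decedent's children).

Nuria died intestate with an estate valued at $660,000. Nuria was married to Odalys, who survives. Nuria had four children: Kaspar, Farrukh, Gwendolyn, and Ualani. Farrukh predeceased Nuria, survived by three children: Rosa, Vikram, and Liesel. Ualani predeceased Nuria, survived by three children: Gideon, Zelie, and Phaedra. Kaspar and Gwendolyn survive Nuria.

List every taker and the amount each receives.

Odalys: $132,000; Kaspar: $132,000; Rosa: $44,000; Vikram: $44,000; Liesel: $44,000; Gwendolyn: $132,000; Gideon: $44,000; Zelie: $44,000; Phaedra: $44,000

The spouse counts as an additional share at the children's level, so there are 5 primary shares of $132,000. Odalys takes one such share ($132,000).
The children's combined portion ($528,000) is divided into 4 shares of $132,000: Kaspar and Gwendolyn each take $132,000; Farrukh's $132,000 share passes to Farrukh's issue; Ualani's $132,000 share passes to Ualani's issue.
Farrukh's share ($132,000) is divided into 3 shares of $44,000: Rosa, Vikram, and Liesel each take $44,000.
Ualani's share ($132,000) is divided into 3 shares of $44,000: Gideon, Zelie, and Phaedra each take $44,000.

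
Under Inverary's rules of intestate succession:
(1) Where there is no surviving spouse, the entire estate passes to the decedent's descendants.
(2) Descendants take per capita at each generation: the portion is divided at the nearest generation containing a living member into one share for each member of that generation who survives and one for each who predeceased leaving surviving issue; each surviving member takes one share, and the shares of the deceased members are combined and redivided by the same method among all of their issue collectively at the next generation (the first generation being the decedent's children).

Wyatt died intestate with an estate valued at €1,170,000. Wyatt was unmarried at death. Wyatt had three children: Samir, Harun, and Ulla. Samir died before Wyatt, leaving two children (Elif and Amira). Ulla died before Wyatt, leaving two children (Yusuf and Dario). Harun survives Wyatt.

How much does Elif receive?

The entire €1,170,000 passes to the descendants.
That amount (€1,170,000) is divided at the children's generation into 3 shares of €390,000. Harun takes €390,000. The 2 shares of the deceased (Samir and Ulla) are combined into a pool of €780,000.
That pool (€780,000) is divided at the grandchildren's generation equally among Elif, Amira, Yusuf, and Dario: €195,000 each.

Elif receives €195,000.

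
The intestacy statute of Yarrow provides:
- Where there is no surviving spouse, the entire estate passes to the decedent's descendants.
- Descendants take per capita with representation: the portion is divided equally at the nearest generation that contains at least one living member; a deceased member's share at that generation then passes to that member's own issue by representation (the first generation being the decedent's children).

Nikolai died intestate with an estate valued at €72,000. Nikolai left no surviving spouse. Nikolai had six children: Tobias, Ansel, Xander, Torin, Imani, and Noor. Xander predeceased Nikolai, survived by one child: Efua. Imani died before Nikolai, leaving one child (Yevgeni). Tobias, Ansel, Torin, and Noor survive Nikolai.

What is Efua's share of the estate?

Efua receives €12,000.

The entire €72,000 passes to the descendants.
That amount (€72,000) is divided into 6 shares of €12,000: Tobias, Ansel, Torin, and Noor each take €12,000; Xander's €12,000 share passes to Xander's issue; Imani's €12,000 share passes to Imani's issue.
Xander's share (€12,000) passes entirely to Efua.
Imani's share (€12,000) passes entirely to Yevgeni.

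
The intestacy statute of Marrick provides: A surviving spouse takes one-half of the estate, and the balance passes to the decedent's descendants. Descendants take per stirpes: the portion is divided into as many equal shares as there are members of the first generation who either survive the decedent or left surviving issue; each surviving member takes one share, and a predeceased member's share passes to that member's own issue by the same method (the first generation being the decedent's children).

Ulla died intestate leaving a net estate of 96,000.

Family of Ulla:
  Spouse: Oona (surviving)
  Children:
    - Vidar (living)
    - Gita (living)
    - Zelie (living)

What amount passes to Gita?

Gita receives 16,000.

Oona takes one-half of 96,000 = 48,000. The remaining 48,000 passes to the descendants.
The descendants' portion (48,000) is divided into 3 shares of 16,000: Vidar, Gita, and Zelie each take 16,000.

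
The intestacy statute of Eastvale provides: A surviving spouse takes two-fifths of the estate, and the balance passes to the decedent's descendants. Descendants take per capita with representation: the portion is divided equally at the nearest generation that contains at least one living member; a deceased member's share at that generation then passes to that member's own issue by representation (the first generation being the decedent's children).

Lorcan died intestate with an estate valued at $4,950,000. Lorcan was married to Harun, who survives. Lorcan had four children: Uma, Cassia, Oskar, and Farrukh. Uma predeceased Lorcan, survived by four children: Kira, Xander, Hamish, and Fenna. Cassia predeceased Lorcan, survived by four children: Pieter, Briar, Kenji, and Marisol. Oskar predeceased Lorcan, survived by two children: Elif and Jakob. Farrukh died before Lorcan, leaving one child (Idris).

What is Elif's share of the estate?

Elif receives $270,000.

Harun takes two-fifths of $4,950,000 = $1,980,000. The remaining $2,970,000 passes to the descendants.
No child survives, so the initial division is made at the grandchildren's generation.
The descendants' portion ($2,970,000) is divided into 11 shares of $270,000: Kira, Xander, Hamish, Fenna, Pieter, Briar, Kenji, Marisol, Elif, Jakob, and Idris each take $270,000.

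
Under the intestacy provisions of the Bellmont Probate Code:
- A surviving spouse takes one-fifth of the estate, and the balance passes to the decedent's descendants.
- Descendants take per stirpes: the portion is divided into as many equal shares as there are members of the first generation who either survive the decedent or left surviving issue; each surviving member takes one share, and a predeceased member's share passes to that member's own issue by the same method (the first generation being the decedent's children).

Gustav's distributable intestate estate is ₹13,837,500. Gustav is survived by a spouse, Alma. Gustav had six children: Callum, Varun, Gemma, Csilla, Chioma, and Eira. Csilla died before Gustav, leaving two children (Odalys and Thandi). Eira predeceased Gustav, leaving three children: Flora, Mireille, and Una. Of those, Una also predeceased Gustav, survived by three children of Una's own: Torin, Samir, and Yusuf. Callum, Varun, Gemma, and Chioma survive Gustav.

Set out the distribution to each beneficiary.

Alma takes one-fifth of ₹13,837,500 = ₹2,767,500. The remaining ₹11,070,000 passes to the descendants.
The descendants' portion (₹11,070,000) is divided into 6 shares of ₹1,845,000: Callum, Varun, Gemma, and Chioma each take ₹1,845,000; Csilla's ₹1,845,000 share passes to Csilla's issue; Eira's ₹1,845,000 share passes to Eira's issue.
Csilla's share (₹1,845,000) is divided into 2 shares of ₹922,500: Odalys and Thandi each take ₹922,500.
Eira's share (₹1,845,000) is divided into 3 shares of ₹615,000: Flora and Mireille each take ₹615,000; Una's ₹615,000 share passes to Una's issue.
Una's share (₹615,000) is divided into 3 shares of ₹205,000: Torin, Samir, and Yusuf each take ₹205,000.

Alma: ₹2,767,500; Callum: ₹1,845,000; Varun: ₹1,845,000; Gemma: ₹1,845,000; Odalys: ₹922,500; Thandi: ₹922,500; Chioma: ₹1,845,000; Flora: ₹615,000; Mireille: ₹615,000; Torin: ₹205,000; Samir: ₹205,000; Yusuf: ₹205,000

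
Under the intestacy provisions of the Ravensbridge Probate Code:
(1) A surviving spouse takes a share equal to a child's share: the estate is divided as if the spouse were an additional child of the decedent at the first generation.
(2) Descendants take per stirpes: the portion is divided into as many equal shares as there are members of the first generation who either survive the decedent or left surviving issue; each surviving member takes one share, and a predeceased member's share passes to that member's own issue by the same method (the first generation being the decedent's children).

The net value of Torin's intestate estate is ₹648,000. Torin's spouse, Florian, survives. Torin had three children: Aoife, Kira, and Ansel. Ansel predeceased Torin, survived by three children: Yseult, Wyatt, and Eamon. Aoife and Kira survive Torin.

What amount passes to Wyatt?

The spouse counts as an additional share at the children's level, so there are 4 primary shares of ₹162,000. Florian takes one such share (₹162,000).
The children's combined portion (₹486,000) is divided into 3 shares of ₹162,000: Aoife and Kira each take ₹162,000; Ansel's ₹162,000 share passes to Ansel's issue.
Ansel's share (₹162,000) is divided into 3 shares of ₹54,000: Yseult, Wyatt, and Eamon each take ₹54,000.

Wyatt receives ₹54,000.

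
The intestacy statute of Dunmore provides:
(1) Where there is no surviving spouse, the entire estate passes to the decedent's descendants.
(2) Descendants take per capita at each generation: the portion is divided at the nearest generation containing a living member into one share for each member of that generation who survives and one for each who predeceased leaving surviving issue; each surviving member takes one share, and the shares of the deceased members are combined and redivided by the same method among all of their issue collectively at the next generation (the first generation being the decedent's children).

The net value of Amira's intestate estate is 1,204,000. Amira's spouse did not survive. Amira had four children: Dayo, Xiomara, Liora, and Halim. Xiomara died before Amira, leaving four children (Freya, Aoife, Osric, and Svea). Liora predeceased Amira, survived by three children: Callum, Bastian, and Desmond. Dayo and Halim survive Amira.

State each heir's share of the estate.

Dayo: 301,000; Freya: 86,000; Aoife: 86,000; Osric: 86,000; Svea: 86,000; Callum: 86,000; Bastian: 86,000; Desmond: 86,000; Halim: 301,000

The entire 1,204,000 passes to the descendants.
That amount (1,204,000) is divided at the children's generation into 4 shares of 301,000. Dayo and Halim each take 301,000. The 2 shares of the deceased (Xiomara and Liora) are combined into a pool of 602,000.
That pool (602,000) is divided at the grandchildren's generation equally among Freya, Aoife, Osric, Svea, Callum, Bastian, and Desmond: 86,000 each.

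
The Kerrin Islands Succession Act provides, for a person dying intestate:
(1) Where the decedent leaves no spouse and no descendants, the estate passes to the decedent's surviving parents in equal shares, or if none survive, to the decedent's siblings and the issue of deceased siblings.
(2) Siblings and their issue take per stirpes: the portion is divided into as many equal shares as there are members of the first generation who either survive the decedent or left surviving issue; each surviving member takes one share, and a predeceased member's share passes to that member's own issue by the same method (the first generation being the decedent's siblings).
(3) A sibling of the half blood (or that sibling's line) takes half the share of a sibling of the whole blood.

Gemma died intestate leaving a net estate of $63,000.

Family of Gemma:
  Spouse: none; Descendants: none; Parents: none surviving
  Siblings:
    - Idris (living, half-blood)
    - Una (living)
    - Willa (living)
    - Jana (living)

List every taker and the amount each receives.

Idris: $9,000; Una: $18,000; Willa: $18,000; Jana: $18,000

The entire $63,000 passes to the siblings and their issue.
Counting each half-blood sibling's line as half a unit, there are 7/2 units in $63,000, so one unit is $18,000. Whole-blood lines (Una, Willa, and Jana) take $18,000 each; half-blood lines (Idris) take $9,000 each.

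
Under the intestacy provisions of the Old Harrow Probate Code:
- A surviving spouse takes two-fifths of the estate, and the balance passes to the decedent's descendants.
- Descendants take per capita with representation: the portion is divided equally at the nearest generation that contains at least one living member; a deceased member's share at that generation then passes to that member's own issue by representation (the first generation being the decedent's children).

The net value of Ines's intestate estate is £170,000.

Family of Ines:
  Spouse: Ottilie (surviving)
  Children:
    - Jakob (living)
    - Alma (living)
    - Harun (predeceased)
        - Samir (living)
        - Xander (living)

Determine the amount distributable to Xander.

Ottilie takes two-fifths of £170,000 = £68,000. The remaining £102,000 passes to the descendants.
The descendants' portion (£102,000) is divided into 3 shares of £34,000: Jakob and Alma each take £34,000; Harun's £34,000 share passes to Harun's issue.
Harun's share (£34,000) is divided into 2 shares of £17,000: Samir and Xander each take £17,000.

Xander receives £17,000.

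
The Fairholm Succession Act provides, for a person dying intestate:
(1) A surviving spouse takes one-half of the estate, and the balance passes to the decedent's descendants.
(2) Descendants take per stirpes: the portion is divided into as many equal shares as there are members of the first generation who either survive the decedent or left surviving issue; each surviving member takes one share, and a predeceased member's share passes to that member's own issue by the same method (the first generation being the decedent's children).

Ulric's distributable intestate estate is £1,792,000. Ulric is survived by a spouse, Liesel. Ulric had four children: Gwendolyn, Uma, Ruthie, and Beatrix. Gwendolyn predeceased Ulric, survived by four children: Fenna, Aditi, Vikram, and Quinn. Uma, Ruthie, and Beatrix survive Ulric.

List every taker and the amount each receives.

Liesel takes one-half of £1,792,000 = £896,000. The remaining £896,000 passes to the descendants.
The descendants' portion (£896,000) is divided into 4 shares of £224,000: Uma, Ruthie, and Beatrix each take £224,000; Gwendolyn's £224,000 share passes to Gwendolyn's issue.
Gwendolyn's share (£224,000) is divided into 4 shares of £56,000: Fenna, Aditi, Vikram, and Quinn each take £56,000.

Liesel: £896,000; Fenna: £56,000; Aditi: £56,000; Vikram: £56,000; Quinn: £56,000; Uma: £224,000; Ruthie: £224,000; Beatrix: £224,000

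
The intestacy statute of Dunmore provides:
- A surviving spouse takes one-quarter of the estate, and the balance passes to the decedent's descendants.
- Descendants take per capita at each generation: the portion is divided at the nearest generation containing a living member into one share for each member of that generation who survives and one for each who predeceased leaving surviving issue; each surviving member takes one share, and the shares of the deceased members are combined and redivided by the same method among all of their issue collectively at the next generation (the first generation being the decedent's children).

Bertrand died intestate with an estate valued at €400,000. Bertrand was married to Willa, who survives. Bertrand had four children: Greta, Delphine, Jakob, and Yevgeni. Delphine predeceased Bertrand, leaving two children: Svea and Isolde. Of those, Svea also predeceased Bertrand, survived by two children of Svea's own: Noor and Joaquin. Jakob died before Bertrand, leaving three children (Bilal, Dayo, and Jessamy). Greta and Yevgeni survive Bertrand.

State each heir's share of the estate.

Willa takes one-quarter of €400,000 = €100,000. The remaining €300,000 passes to the descendants.
The descendants' portion (€300,000) is divided at the children's generation into 4 shares of €75,000. Greta and Yevgeni each take €75,000. The 2 shares of the deceased (Delphine and Jakob) are combined into a pool of €150,000.
That pool (€150,000) is divided at the grandchildren's generation into 5 shares of €30,000. Isolde, Bilal, Dayo, and Jessamy each take €30,000. The remaining share for the deceased Svea (€30,000) is carried to the next generation.
That pool (€30,000) is divided at the great-grandchildren's generation equally among Noor and Joaquin: €15,000 each.

Willa: €100,000; Greta: €75,000; Noor: €15,000; Joaquin: €15,000; Isolde: €30,000; Bilal: €30,000; Dayo: €30,000; Jessamy: €30,000; Yevgeni: €75,000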